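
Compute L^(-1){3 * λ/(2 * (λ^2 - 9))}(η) 3 * cosh(3 * η)/2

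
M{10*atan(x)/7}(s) -5*pi*sec(pi*s/2)/(7*s)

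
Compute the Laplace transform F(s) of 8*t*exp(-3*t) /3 8/(3*(s + 3) ^2) 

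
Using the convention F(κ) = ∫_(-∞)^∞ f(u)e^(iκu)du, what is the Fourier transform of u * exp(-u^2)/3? I * sqrt(pi) * κ * exp(-κ^2/4)/6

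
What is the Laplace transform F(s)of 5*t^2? 10/s^3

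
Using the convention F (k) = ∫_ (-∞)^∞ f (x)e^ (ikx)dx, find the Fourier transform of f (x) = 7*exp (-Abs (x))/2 7/ (k^2 + 1)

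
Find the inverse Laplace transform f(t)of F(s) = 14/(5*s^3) 7*t^2/5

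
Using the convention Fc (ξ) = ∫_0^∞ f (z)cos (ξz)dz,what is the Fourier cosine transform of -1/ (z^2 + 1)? -pi*exp (-ξ)/2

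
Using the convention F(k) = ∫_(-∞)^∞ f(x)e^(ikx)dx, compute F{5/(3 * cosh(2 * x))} 5 * pi/(6 * cosh(pi * k/4))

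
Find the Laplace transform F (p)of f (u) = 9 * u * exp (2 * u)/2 9/ (2 * (p - 2)^2)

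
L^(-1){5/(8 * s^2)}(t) 5 * t/8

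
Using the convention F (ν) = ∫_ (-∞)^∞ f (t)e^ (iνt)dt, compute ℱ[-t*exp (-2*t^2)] -sqrt (2)*I*sqrt (pi)*ν*exp (-ν^2/8)/8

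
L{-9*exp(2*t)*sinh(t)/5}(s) -9/(5*(s - 2)^2 - 5)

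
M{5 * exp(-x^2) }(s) 5 * gamma(s/2) /2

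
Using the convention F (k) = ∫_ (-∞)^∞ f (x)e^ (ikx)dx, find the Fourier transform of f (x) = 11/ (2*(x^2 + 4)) 11*pi*exp (-2*Abs (k))/4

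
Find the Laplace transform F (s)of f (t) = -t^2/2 -1/s^3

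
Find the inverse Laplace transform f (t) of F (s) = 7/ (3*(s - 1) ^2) 7*t*exp (t) /3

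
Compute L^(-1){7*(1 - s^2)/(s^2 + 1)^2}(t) -7*t*cos(t)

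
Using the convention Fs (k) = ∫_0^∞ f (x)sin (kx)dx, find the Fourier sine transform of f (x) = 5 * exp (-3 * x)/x 5 * atan (k/3)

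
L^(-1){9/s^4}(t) 3 * t^3/2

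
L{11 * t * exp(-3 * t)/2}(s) 11/(2 * (s + 3)^2)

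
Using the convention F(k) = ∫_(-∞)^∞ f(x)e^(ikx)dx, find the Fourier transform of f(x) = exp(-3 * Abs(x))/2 3/(k^2 + 9)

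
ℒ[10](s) 10/s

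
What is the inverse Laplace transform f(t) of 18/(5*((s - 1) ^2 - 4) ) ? 9*exp(t)*sinh(2*t) /5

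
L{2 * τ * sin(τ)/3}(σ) 4 * σ/(3 * (σ^2 + 1)^2)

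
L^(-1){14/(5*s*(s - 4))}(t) 7*exp(2*t)*sinh(2*t)/5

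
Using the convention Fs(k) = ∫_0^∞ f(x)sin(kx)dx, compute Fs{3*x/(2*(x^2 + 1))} 3*pi*exp(-k)/4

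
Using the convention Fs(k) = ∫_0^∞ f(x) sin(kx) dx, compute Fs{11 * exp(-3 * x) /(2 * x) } 11 * atan(k/3) /2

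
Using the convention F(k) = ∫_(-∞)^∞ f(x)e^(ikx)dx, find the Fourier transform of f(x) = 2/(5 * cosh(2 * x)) pi/(5 * cosh(pi * k/4))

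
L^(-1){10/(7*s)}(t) 10/7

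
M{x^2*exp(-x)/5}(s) gamma(s + 2)/5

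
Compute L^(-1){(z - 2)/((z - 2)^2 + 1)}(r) exp(2*r)*cos(r)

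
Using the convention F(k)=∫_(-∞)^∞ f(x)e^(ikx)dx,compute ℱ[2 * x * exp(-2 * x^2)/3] sqrt(2) * I * sqrt(pi) * k * exp(-k^2/8)/12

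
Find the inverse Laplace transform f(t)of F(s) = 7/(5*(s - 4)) 7*exp(4*t)/5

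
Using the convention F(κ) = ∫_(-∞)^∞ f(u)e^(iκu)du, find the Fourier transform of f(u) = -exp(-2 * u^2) -sqrt(2) * sqrt(pi) * exp(-κ^2/8)/2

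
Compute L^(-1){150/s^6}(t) 5*t^5/4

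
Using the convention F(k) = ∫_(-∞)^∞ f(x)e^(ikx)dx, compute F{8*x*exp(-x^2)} 4*I*sqrt(pi)*k*exp(-k^2/4)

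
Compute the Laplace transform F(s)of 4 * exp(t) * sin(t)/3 4/(3 * ((s - 1)^2+1))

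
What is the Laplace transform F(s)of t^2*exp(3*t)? 2/(s - 3)^3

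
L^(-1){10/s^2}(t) 10*t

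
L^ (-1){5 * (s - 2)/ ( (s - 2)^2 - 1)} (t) 5 * exp (2 * t) * cosh (t)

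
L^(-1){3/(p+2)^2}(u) 3 * u * exp(-2 * u)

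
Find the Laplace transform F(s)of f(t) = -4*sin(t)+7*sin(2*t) 14/(s^2+4) - 4/(s^2+1)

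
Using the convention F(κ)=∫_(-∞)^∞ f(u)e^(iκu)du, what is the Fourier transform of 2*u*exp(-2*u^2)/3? sqrt(2)*I*sqrt(pi)*κ*exp(-κ^2/8)/12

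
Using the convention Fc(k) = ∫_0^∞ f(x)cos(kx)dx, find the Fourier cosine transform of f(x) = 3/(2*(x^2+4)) 3*pi*exp(-2*k)/8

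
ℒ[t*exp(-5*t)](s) (s + 5) ^(-2) 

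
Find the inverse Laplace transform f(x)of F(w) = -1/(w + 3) -exp(-3 * x)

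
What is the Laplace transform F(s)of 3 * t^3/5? 18/(5 * s^4)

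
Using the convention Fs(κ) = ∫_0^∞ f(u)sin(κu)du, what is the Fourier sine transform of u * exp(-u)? 2 * κ/(κ^2 + 1)^2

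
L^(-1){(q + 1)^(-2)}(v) v*exp(-v)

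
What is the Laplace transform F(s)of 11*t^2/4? 11/(2*s^3)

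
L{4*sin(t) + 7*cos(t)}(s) 7*s/(s^2 + 1) + 4/(s^2 + 1)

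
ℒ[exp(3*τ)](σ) 1/(σ - 3)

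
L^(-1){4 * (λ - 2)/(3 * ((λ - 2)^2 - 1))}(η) 4 * exp(2 * η) * cosh(η)/3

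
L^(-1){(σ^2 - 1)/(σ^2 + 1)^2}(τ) τ*cos(τ)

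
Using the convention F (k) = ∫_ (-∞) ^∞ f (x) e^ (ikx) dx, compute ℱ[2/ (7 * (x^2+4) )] pi * exp (-2 * Abs (k) ) /7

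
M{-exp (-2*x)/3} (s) -gamma (s)/ (3*2^s)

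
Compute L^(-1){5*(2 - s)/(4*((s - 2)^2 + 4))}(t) -5*exp(2*t)*cos(2*t)/4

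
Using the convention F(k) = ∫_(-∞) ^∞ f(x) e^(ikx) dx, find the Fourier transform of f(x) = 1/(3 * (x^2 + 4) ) pi * exp(-2 * Abs(k) ) /6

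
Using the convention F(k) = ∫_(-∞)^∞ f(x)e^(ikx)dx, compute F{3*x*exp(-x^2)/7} 3*I*sqrt(pi)*k*exp(-k^2/4)/14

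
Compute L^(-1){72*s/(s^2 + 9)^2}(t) 12*t*sin(3*t)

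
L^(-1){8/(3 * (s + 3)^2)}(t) 8 * t * exp(-3 * t)/3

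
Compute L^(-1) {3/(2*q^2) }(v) 3*v/2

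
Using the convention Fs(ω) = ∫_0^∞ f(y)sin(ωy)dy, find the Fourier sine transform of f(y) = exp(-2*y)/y atan(ω/2)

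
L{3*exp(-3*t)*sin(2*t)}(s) 6/((s + 3)^2 + 4)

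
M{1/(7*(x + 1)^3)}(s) pi*(s - 2)*(s - 1)/(14*sin(pi*s))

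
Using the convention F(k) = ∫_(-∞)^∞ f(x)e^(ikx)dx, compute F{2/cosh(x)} 2 * pi/cosh(pi * k/2)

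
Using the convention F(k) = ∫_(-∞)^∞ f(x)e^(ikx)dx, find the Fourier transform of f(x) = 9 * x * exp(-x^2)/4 9 * I * sqrt(pi) * k * exp(-k^2/4)/8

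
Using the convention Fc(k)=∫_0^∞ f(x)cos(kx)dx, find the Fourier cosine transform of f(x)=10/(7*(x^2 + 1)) 5*pi*exp(-k)/7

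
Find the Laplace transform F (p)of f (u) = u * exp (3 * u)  (p - 3)^ (-2)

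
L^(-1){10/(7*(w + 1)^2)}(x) 10*x*exp(-x)/7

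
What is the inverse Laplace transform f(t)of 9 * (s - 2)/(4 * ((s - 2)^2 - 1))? 9 * exp(2 * t) * cosh(t)/4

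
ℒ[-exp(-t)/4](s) -1/(4 * s + 4)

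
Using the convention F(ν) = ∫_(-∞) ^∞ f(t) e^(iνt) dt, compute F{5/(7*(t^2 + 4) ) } 5*pi*exp(-2*Abs(ν) ) /14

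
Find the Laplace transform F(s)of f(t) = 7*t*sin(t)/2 7*s/(s^2 + 1)^2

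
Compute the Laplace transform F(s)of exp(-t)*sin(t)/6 1/(6*((s + 1)^2 + 1))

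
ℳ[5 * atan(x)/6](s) -5 * pi * sec(pi * s/2)/(12 * s)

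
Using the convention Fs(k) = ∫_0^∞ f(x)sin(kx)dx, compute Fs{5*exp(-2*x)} 5*k/(k^2 + 4)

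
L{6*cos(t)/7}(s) 6*s/(7*(s^2 + 1))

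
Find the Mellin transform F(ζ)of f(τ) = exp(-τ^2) gamma(ζ/2)/2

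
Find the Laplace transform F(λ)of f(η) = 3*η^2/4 3/(2*λ^3)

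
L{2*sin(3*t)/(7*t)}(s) 2*atan(3/s)/7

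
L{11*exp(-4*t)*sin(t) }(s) 11/((s + 4) ^2 + 1) 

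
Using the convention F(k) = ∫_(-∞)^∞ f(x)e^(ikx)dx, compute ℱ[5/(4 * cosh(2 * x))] 5 * pi/(8 * cosh(pi * k/4))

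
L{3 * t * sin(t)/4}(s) 3 * s/(2 * (s^2 + 1)^2)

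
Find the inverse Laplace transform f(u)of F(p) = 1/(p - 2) exp(2*u)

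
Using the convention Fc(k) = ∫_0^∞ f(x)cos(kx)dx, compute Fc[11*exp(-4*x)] 44/(k^2 + 16)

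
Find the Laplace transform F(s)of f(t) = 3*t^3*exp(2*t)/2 9/(s - 2)^4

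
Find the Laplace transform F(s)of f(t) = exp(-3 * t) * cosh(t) (s + 3)/((s + 3)^2 - 1)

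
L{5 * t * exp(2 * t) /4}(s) 5/(4 * (s - 2) ^2) 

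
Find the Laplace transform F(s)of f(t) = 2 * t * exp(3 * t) 2/(s - 3)^2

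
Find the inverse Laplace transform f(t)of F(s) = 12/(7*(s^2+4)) 6*sin(2*t)/7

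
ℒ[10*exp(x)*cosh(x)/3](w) 10*(w - 1)/(3*w*(w - 2))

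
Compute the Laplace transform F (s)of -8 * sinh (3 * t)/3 -8/ (s^2-9)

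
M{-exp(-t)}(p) -gamma(p)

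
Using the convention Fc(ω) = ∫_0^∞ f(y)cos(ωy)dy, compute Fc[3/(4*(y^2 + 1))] 3*pi*exp(-ω)/8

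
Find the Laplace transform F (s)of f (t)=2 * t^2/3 4/ (3 * s^3)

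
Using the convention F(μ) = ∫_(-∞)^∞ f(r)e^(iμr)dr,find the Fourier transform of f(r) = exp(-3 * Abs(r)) 6/(μ^2 + 9)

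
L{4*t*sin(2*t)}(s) 16*s/(s^2 + 4)^2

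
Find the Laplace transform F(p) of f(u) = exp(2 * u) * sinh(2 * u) 2/(p * (p - 4) ) 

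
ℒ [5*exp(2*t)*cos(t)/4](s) 5*(s - 2)/(4*((s - 2)^2 + 1))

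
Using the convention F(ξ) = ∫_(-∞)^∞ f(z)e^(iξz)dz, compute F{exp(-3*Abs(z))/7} 6/(7*(ξ^2 + 9))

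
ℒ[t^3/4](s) 3/(2*s^4)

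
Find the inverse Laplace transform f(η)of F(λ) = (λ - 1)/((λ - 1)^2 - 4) exp(η) * cosh(2 * η)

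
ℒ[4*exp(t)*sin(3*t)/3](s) 4/((s - 1)^2+9)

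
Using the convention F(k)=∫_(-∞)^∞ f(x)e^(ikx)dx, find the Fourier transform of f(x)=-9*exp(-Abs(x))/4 -9/(2*k^2+2)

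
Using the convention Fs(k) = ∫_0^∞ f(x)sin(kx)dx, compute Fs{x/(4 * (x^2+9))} pi * exp(-3 * k)/8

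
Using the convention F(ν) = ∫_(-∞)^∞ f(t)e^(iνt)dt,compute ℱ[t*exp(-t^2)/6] I*sqrt(pi)*ν*exp(-ν^2/4)/12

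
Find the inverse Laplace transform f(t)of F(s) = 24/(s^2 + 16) 6 * sin(4 * t)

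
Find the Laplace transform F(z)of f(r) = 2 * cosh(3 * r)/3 2 * z/(3 * (z^2 - 9))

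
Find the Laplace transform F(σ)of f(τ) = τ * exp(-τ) (σ + 1)^(-2)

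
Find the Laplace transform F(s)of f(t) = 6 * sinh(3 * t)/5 18/(5 * (s^2 - 9))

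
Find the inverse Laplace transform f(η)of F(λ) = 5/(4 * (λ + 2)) 5 * exp(-2 * η)/4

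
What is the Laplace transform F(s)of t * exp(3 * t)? (s - 3)^(-2)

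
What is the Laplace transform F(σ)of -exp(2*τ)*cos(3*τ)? (2 - σ)/((σ - 2)^2 + 9)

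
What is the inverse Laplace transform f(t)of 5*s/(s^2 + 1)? 5*cos(t)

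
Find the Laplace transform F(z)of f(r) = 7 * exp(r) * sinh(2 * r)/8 7/(4 * ((z - 1)^2 - 4))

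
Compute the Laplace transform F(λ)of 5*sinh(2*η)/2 5/(λ^2 - 4)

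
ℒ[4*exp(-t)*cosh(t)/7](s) 4*(s + 1)/(7*s*(s + 2))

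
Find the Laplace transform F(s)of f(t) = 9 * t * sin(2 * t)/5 36 * s/(5 * (s^2 + 4)^2)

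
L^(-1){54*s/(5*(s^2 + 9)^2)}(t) 9*t*sin(3*t)/5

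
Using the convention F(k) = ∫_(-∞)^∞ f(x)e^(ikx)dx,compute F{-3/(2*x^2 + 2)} -3*pi*exp(-Abs(k))/2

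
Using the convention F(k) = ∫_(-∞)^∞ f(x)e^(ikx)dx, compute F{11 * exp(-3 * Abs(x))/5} 66/(5 * (k^2 + 9))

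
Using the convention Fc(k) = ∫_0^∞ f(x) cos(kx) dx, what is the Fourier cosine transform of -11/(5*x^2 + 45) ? -11*pi*exp(-3*k) /30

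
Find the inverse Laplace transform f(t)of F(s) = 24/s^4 4*t^3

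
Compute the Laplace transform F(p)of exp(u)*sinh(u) 1/(p*(p - 2))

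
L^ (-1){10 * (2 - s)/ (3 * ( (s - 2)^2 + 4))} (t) -10 * exp (2 * t) * cos (2 * t)/3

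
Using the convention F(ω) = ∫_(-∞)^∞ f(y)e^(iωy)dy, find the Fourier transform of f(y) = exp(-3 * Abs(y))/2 3/(ω^2 + 9)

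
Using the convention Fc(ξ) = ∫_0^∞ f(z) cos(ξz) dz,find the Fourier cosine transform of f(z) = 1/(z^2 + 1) pi*exp(-ξ) /2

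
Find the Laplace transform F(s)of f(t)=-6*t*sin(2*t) -24*s/(s^2+4)^2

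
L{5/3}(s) 5/(3*s)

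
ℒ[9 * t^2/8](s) 9/(4 * s^3) 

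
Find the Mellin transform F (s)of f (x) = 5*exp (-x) 5*gamma (s)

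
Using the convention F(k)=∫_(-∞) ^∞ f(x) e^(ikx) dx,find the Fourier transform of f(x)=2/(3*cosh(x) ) 2*pi/(3*cosh(pi*k/2) ) 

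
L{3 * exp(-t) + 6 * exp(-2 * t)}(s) 6/(s + 2) + 3/(s + 1)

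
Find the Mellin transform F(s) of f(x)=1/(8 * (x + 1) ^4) gamma(s) * gamma(4 - s) /48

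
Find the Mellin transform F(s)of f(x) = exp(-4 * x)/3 gamma(s)/(3 * 4^s)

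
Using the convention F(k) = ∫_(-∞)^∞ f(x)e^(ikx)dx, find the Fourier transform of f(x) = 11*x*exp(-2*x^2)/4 11*sqrt(2)*I*sqrt(pi)*k*exp(-k^2/8)/32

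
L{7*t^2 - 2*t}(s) 14/s^3 - 2/s^2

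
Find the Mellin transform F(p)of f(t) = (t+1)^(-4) gamma(p) * gamma(4 - p)/6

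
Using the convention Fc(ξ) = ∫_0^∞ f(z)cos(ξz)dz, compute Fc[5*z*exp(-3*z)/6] 5*(9 - ξ^2)/(6*(ξ^2 + 9)^2)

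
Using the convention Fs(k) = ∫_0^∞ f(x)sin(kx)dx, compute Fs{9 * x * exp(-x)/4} 9 * k/(2 * (k^2+1)^2)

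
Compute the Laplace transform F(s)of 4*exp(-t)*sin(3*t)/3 4/((s + 1)^2 + 9)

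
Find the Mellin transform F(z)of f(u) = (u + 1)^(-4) gamma(z)*gamma(4 - z)/6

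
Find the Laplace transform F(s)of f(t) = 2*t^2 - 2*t 4/s^3 - 2/s^2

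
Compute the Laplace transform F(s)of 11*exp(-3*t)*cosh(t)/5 11*(s + 3)/(5*((s + 3)^2-1))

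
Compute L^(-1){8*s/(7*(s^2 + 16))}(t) 8*cos(4*t)/7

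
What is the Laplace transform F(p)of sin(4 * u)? 4/(p^2 + 16)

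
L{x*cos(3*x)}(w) (w^2 - 9)/(w^2 + 9)^2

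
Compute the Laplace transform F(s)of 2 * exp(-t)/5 2/(5 * (s + 1))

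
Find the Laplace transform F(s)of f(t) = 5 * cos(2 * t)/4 5 * s/(4 * (s^2 + 4))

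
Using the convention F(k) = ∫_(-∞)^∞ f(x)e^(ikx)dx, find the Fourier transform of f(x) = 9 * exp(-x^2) 9 * sqrt(pi) * exp(-k^2/4)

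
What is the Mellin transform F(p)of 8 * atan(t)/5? -4 * pi * sec(pi * p/2)/(5 * p)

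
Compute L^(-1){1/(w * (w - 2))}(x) exp(x) * sinh(x)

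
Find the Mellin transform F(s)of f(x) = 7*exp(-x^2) 7*gamma(s/2)/2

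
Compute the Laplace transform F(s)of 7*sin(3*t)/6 7/(2*(s^2 + 9))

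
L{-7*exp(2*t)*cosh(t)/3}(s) 7*(2 - s)/(3*((s - 2)^2-1))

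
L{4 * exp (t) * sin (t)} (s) 4/ ( (s - 1)^2+1)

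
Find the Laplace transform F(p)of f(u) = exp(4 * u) 1/(p - 4)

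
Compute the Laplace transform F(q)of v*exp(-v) (q+1)^(-2)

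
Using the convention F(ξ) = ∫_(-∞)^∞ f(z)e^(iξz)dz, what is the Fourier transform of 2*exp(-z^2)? 2*sqrt(pi)*exp(-ξ^2/4)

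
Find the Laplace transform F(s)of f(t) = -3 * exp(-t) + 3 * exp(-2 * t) 3/(s + 2) - 3/(s + 1)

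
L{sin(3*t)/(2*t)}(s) atan(3/s)/2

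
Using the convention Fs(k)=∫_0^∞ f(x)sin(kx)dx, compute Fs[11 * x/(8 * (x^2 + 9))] 11 * pi * exp(-3 * k)/16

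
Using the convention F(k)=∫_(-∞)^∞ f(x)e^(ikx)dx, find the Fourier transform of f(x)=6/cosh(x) 6*pi/cosh(pi*k/2)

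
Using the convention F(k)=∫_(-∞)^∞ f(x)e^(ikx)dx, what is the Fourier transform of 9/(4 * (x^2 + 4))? 9 * pi * exp(-2 * Abs(k))/8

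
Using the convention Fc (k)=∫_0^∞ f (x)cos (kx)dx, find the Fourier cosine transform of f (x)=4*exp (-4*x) 16/ (k^2 + 16)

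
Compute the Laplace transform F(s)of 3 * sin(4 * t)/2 6/(s^2+16)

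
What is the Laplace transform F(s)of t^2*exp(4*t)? 2/(s - 4)^3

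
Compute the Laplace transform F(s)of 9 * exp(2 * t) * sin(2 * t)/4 9/(2 * ((s - 2)^2 + 4))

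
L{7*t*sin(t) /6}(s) 7*s/(3*(s^2+1) ^2) 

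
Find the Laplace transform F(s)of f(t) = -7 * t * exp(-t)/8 -7/(8 * (s+1)^2)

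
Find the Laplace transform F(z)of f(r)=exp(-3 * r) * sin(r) 1/((z + 3)^2 + 1)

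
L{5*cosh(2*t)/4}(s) 5*s/(4*(s^2 - 4))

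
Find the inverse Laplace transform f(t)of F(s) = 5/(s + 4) 5 * exp(-4 * t)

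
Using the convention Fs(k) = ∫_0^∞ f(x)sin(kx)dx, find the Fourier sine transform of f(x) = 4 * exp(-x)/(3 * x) 4 * atan(k)/3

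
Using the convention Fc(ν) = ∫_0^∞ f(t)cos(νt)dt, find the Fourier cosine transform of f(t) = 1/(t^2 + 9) pi*exp(-3*ν)/6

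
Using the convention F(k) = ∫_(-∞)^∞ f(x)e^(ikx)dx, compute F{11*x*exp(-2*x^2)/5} 11*sqrt(2)*I*sqrt(pi)*k*exp(-k^2/8)/40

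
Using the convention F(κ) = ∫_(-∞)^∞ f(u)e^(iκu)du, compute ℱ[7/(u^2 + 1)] 7*pi*exp(-Abs(κ))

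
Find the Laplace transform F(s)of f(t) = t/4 1/(4 * s^2)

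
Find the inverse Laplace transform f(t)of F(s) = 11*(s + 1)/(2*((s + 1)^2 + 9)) 11*exp(-t)*cos(3*t)/2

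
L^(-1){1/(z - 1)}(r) exp(r)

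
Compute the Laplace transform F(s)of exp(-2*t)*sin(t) 1/((s+2)^2+1)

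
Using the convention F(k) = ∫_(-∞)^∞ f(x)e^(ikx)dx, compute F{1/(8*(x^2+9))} pi*exp(-3*Abs(k))/24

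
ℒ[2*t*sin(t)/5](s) 4*s/(5*(s^2 + 1)^2)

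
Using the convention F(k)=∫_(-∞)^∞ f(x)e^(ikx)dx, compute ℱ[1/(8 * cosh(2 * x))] pi/(16 * cosh(pi * k/4))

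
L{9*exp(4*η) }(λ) 9/(λ - 4) 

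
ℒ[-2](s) -2/s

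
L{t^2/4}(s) 1/(2*s^3)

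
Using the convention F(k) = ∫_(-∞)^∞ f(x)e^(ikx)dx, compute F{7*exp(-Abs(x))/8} 7/(4*(k^2 + 1))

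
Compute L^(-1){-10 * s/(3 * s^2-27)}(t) -10 * cosh(3 * t)/3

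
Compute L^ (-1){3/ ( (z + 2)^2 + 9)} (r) exp (-2*r)*sin (3*r)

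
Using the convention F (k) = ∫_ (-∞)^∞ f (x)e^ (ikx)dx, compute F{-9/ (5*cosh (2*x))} -9*pi/ (10*cosh (pi*k/4))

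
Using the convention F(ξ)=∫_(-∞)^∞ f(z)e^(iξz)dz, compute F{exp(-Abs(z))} 2/(ξ^2 + 1)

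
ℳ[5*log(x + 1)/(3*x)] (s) -5*pi*csc(pi*s)/(3*s - 3)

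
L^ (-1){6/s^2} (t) 6 * t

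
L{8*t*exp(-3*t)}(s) 8/(s + 3)^2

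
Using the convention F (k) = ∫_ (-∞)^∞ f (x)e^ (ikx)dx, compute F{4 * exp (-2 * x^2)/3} 2 * sqrt (2) * sqrt (pi) * exp (-k^2/8)/3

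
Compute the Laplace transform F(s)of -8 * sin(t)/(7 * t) -8 * atan(1/s)/7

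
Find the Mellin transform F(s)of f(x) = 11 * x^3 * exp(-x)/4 11 * gamma(s + 3)/4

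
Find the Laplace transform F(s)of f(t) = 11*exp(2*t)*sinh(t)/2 11/(2*((s - 2)^2 - 1))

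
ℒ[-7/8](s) -7/(8*s)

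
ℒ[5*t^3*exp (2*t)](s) 30/ (s - 2)^4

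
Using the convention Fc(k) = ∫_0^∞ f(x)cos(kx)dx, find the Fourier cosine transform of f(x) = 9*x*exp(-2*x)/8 9*(4 - k^2)/(8*(k^2 + 4)^2)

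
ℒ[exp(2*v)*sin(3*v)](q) 3/((q - 2)^2 + 9)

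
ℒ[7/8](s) 7/(8*s)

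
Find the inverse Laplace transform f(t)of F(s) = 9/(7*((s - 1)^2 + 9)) 3*exp(t)*sin(3*t)/7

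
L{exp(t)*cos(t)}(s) (s - 1)/((s - 1)^2 + 1)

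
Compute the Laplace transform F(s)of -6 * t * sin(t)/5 -12 * s/(5 * (s^2 + 1)^2)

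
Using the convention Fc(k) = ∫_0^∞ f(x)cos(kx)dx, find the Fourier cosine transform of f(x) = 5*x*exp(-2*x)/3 5*(4 - k^2)/(3*(k^2 + 4)^2)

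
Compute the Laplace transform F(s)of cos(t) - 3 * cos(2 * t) s/(s^2+1) - 3 * s/(s^2+4)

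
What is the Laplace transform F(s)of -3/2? -3/(2*s)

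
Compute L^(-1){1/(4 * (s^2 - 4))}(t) sinh(2 * t)/8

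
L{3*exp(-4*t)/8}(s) 3/(8*(s+4))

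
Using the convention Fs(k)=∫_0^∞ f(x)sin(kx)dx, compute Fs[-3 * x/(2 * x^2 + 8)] -3 * pi * exp(-2 * k)/4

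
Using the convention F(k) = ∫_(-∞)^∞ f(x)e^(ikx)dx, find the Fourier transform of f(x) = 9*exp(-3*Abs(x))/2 27/(k^2+9)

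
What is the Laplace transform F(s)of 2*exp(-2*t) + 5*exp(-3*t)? 2/(s + 2) + 5/(s + 3)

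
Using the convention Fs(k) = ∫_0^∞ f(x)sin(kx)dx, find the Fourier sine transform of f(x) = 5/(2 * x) 5 * pi/4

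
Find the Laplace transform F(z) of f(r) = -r -1/z^2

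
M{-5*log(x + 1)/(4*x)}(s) 5*pi*csc(pi*s)/(4*(s - 1))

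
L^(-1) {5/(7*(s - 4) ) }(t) 5*exp(4*t) /7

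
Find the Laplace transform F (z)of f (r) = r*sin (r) 2*z/ (z^2 + 1)^2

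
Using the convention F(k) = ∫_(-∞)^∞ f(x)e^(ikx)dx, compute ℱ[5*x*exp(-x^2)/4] 5*I*sqrt(pi)*k*exp(-k^2/4)/8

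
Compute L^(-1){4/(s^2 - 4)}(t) 2 * sinh(2 * t)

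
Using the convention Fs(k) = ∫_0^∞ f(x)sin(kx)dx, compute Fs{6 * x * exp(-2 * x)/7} 24 * k/(7 * (k^2 + 4)^2)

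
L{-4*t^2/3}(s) -8/(3*s^3)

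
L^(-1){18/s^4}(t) 3 * t^3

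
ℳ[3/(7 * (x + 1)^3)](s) 3 * pi * (s - 2) * (s - 1)/(14 * sin(pi * s))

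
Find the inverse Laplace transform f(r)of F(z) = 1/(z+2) exp(-2*r)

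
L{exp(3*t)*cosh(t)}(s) (s - 3)/((s - 3)^2 - 1)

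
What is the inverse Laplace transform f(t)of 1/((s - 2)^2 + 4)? exp(2 * t) * sin(2 * t)/2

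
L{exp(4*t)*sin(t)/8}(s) 1/(8*((s - 4)^2+1))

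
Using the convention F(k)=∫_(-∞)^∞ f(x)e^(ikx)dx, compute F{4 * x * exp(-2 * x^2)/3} sqrt(2) * I * sqrt(pi) * k * exp(-k^2/8)/6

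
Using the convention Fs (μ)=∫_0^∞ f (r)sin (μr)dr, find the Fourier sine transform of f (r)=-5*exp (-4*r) -5*μ/ (μ^2+16)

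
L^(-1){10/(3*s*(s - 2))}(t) 10*exp(t)*sinh(t)/3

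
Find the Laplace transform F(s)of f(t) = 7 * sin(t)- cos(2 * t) 7/(s^2 + 1)- s/(s^2 + 4)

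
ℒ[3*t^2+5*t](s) 6/s^3+5/s^2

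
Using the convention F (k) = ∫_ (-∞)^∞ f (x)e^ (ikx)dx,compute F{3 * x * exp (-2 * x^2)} 3 * sqrt (2) * I * sqrt (pi) * k * exp (-k^2/8)/8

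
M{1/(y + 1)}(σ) pi*csc(pi*σ)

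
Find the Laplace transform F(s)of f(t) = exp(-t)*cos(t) (s + 1)/((s + 1)^2 + 1)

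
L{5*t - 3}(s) 5/s^2 - 3/s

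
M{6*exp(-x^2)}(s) 3*gamma(s/2)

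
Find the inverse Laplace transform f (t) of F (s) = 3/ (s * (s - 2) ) 3 * exp (t) * sinh (t) 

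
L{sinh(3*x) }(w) 3/(w^2-9) 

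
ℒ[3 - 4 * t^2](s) 3/s - 8/s^3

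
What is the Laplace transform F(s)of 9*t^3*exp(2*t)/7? 54/(7*(s - 2)^4)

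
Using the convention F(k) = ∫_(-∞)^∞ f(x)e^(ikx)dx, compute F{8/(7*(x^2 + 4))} 4*pi*exp(-2*Abs(k))/7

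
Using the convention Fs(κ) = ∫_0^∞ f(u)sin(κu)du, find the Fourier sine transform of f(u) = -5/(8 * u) -5 * pi/16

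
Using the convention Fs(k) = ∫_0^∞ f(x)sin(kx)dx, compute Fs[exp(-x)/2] k/(2 * (k^2 + 1))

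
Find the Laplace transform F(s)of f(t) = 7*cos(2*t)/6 7*s/(6*(s^2 + 4))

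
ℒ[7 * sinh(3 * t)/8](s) 21/(8 * (s^2 - 9))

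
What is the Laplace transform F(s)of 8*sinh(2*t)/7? 16/(7*(s^2-4))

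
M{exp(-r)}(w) gamma(w)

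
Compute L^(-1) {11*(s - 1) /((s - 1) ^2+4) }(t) 11*exp(t)*cos(2*t) 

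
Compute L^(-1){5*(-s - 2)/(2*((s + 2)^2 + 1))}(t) -5*exp(-2*t)*cos(t)/2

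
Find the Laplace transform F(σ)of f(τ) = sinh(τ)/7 1/(7*(σ^2 - 1))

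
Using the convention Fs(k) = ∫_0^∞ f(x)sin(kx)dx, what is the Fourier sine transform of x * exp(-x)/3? 2 * k/(3 * (k^2 + 1)^2)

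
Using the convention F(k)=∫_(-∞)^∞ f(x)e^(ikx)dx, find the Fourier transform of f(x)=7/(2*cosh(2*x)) 7*pi/(4*cosh(pi*k/4))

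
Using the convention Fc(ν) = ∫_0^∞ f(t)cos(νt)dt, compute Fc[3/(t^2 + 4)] 3*pi*exp(-2*ν)/4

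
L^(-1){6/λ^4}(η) η^3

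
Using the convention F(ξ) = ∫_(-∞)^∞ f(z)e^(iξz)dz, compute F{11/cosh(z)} 11*pi/cosh(pi*ξ/2)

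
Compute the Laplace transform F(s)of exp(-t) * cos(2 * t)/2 (s + 1)/(2 * ((s + 1)^2 + 4))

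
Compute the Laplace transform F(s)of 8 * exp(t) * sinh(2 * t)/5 16/(5 * ((s - 1)^2 - 4))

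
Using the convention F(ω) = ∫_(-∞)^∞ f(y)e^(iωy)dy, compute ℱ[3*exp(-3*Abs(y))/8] 9/(4*(ω^2 + 9))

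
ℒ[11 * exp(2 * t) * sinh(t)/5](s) 11/(5 * ((s - 2)^2-1))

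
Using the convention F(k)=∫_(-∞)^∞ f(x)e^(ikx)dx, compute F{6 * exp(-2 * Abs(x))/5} 24/(5 * (k^2 + 4))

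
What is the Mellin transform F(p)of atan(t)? -pi*sec(pi*p/2)/(2*p)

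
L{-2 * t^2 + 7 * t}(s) 7/s^2 - 4/s^3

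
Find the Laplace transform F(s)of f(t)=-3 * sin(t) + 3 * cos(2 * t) 3 * s/(s^2 + 4) - 3/(s^2 + 1)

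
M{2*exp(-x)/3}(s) 2*gamma(s)/3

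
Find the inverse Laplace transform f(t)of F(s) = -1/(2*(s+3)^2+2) -exp(-3*t)*sin(t)/2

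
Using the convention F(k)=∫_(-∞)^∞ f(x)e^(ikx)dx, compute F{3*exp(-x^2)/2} 3*sqrt(pi)*exp(-k^2/4)/2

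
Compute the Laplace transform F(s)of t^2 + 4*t 4/s^2 + 2/s^3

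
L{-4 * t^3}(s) -24/s^4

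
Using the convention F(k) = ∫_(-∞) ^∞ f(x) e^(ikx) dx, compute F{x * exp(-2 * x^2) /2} sqrt(2) * I * sqrt(pi) * k * exp(-k^2/8) /16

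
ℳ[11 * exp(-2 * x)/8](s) 11 * gamma(s)/(8 * 2^s)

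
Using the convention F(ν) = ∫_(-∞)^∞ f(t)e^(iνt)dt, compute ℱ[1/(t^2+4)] pi * exp(-2 * Abs(ν))/2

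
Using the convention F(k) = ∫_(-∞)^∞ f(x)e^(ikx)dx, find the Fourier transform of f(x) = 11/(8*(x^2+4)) 11*pi*exp(-2*Abs(k))/16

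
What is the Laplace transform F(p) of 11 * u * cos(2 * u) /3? 11 * (p^2 - 4) /(3 * (p^2 + 4) ^2) 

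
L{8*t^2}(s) 16/s^3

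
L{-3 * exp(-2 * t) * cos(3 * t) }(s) 3 * (-s - 2) /((s+2) ^2+9) 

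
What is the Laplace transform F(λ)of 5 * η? 5/λ^2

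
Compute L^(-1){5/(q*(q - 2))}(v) 5*exp(v)*sinh(v)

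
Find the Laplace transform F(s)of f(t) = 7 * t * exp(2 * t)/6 7/(6 * (s - 2)^2)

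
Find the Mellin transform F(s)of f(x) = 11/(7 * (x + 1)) 11 * pi * csc(pi * s)/7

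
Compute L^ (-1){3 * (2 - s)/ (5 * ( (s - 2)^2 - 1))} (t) -3 * exp (2 * t) * cosh (t)/5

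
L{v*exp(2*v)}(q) (q - 2)^(-2)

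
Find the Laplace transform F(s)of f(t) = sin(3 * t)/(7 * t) atan(3/s)/7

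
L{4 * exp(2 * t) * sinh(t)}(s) 4/((s - 2)^2-1)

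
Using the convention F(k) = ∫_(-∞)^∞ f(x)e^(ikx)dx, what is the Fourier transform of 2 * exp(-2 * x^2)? sqrt(2) * sqrt(pi) * exp(-k^2/8)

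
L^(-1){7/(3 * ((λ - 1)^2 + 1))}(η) 7 * exp(η) * sin(η)/3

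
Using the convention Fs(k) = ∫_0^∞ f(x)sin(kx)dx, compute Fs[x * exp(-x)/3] 2 * k/(3 * (k^2+1)^2)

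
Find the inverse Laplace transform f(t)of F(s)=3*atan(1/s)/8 3*sin(t)/(8*t)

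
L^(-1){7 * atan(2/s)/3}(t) 7 * sin(2 * t)/(3 * t)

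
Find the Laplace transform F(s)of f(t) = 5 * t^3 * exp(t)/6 5/(s - 1)^4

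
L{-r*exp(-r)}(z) -1/(z + 1)^2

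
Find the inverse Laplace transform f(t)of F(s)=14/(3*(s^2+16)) 7*sin(4*t)/6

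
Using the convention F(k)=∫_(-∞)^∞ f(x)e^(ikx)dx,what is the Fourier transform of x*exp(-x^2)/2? I*sqrt(pi)*k*exp(-k^2/4)/4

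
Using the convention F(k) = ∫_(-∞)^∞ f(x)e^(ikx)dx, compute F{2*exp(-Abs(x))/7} 4/(7*(k^2 + 1))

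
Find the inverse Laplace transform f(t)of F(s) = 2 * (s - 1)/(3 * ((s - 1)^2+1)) 2 * exp(t) * cos(t)/3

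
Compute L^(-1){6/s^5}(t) t^4/4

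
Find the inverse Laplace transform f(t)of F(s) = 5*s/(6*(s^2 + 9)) 5*cos(3*t)/6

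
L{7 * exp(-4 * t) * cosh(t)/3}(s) 7 * (s + 4)/(3 * ((s + 4)^2-1))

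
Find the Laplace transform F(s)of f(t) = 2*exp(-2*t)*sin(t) 2/((s + 2)^2 + 1)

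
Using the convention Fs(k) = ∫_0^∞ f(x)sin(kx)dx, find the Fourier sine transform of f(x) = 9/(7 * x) 9 * pi/14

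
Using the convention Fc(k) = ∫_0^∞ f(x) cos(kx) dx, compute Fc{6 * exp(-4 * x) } 24/(k^2 + 16) 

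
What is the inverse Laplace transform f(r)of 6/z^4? r^3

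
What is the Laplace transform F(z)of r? z^(-2)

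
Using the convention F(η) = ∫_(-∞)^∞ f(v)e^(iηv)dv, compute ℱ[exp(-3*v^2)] sqrt(3)*sqrt(pi)*exp(-η^2/12)/3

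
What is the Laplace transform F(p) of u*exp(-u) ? (p+1) ^(-2) 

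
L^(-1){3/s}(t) 3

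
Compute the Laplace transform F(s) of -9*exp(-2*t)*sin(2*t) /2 -9/((s + 2) ^2 + 4) 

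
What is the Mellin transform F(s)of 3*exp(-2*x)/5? 3*gamma(s)/(5*2^s)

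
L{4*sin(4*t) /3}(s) 16/(3*(s^2 + 16) ) 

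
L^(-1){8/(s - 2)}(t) 8 * exp(2 * t)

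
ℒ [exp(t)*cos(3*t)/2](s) (s - 1)/(2*((s - 1)^2 + 9))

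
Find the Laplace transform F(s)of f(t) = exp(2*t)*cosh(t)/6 (s - 2)/(6*((s - 2)^2-1))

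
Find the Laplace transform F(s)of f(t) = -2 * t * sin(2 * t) -8 * s/(s^2 + 4)^2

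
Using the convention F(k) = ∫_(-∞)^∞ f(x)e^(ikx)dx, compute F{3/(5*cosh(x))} 3*pi/(5*cosh(pi*k/2))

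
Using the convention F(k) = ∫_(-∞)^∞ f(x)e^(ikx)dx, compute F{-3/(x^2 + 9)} -pi*exp(-3*Abs(k))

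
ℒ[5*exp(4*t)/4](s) 5/(4*(s - 4))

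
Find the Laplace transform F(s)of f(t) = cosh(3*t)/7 s/(7*(s^2 - 9))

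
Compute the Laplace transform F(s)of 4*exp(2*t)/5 4/(5*(s - 2))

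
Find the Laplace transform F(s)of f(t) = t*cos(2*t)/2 (s^2 - 4)/(2*(s^2 + 4)^2)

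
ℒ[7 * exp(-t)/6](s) 7/(6 * (s + 1))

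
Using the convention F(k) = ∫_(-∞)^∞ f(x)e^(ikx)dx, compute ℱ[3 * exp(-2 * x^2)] 3 * sqrt(2) * sqrt(pi) * exp(-k^2/8)/2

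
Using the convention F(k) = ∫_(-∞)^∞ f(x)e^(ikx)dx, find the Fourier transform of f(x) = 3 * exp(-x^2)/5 3 * sqrt(pi) * exp(-k^2/4)/5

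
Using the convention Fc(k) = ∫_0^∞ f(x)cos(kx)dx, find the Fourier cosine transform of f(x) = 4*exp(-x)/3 4/(3*(k^2 + 1))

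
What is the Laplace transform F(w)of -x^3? -6/w^4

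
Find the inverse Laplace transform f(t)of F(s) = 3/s 3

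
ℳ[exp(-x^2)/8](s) gamma(s/2)/16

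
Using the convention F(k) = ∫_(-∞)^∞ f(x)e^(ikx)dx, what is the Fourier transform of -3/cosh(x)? -3 * pi/cosh(pi * k/2)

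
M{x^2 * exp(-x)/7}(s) gamma(s+2)/7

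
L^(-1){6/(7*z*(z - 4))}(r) 3*exp(2*r)*sinh(2*r)/7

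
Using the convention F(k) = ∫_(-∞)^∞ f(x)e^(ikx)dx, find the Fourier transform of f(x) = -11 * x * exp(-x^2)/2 -11 * I * sqrt(pi) * k * exp(-k^2/4)/4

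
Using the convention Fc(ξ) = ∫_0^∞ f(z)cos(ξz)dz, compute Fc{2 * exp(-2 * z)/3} 4/(3 * (ξ^2 + 4))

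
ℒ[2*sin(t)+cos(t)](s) 2/(s^2+1)+s/(s^2+1)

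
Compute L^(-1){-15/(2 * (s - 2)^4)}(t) -5 * t^3 * exp(2 * t)/4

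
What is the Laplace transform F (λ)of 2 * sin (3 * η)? 6/ (λ^2 + 9)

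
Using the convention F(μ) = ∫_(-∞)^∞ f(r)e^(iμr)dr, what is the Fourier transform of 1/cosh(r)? pi/cosh(pi*μ/2)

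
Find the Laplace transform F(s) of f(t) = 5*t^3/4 15/(2*s^4) 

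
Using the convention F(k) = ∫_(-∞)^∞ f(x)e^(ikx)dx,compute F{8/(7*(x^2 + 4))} 4*pi*exp(-2*Abs(k))/7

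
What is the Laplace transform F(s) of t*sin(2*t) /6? 2*s/(3*(s^2 + 4) ^2) 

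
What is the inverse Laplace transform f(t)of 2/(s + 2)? 2 * exp(-2 * t)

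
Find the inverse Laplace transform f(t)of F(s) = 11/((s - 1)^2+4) 11*exp(t)*sin(2*t)/2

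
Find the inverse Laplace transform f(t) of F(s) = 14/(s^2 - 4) 7 * sinh(2 * t) 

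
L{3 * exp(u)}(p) 3/(p - 1)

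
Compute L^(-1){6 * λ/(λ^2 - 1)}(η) 6 * cosh(η)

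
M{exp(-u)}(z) gamma(z)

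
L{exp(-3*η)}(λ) 1/(λ + 3)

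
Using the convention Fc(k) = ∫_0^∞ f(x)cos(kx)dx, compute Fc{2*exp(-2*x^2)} sqrt(2)*sqrt(pi)*exp(-k^2/8)/2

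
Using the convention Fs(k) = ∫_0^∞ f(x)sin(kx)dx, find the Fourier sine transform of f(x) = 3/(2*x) 3*pi/4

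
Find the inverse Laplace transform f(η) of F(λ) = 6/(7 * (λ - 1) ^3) 3 * η^2 * exp(η) /7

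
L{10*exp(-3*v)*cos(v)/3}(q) 10*(q + 3)/(3*((q + 3)^2 + 1))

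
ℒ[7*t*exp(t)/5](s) 7/(5*(s - 1)^2)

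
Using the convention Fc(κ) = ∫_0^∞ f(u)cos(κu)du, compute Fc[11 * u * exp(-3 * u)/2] 11 * (9 - κ^2)/(2 * (κ^2 + 9)^2)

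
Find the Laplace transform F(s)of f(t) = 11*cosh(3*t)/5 11*s/(5*(s^2 - 9))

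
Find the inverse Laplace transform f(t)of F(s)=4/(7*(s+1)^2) 4*t*exp(-t)/7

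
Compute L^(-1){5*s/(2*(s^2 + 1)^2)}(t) 5*t*sin(t)/4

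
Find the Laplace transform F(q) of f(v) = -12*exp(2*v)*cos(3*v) 12*(2 - q) /((q - 2) ^2 + 9) 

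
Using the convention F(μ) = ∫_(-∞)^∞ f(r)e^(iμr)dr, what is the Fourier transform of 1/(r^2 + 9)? pi * exp(-3 * Abs(μ))/3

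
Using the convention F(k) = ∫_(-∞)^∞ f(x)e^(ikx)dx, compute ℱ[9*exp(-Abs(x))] 18/(k^2 + 1)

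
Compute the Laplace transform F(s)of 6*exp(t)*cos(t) 6*(s - 1)/((s - 1)^2 + 1)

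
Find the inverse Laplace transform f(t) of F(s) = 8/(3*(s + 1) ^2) 8*t*exp(-t) /3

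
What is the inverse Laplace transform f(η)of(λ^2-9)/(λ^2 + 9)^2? η * cos(3 * η)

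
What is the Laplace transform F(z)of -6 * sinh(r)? -6/(z^2 - 1)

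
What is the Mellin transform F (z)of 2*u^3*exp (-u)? 2*gamma (z + 3)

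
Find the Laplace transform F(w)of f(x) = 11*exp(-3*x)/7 11/(7*(w+3))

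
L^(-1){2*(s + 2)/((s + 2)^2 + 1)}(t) 2*exp(-2*t)*cos(t)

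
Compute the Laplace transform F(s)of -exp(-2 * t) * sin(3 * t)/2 -3/(2 * (s + 2)^2 + 18)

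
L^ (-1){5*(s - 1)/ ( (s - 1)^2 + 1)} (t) 5*exp (t)*cos (t)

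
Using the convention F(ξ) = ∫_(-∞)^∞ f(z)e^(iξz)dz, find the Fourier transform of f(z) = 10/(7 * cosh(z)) 10 * pi/(7 * cosh(pi * ξ/2))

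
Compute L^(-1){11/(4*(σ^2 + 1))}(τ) 11*sin(τ)/4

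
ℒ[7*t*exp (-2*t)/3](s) 7/ (3*(s + 2)^2)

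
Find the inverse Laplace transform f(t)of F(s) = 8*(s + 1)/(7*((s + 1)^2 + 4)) 8*exp(-t)*cos(2*t)/7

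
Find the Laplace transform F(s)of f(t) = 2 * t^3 12/s^4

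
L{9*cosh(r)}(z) 9*z/(z^2 - 1)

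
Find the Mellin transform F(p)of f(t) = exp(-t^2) gamma(p/2)/2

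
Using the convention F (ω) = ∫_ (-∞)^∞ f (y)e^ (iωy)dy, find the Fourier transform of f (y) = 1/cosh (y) pi/cosh (pi * ω/2)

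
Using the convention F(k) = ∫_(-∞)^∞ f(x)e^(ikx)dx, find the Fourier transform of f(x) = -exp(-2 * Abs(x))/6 -2/(3 * k^2 + 12)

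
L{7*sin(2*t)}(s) 14/(s^2 + 4)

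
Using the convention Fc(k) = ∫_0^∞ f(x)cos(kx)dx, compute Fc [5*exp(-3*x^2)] 5*sqrt(3)*sqrt(pi)*exp(-k^2/12)/6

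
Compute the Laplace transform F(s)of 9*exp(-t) 9/(s + 1)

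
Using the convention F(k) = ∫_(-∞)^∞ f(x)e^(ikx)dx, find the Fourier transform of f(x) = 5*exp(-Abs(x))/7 10/(7*(k^2 + 1))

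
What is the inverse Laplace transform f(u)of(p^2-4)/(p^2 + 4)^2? u * cos(2 * u)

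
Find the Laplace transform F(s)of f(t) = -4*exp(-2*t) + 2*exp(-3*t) 2/(s + 3) - 4/(s + 2)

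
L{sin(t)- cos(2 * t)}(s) 1/(s^2 + 1)- s/(s^2 + 4)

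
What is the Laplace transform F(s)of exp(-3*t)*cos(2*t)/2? (s+3)/(2*((s+3)^2+4))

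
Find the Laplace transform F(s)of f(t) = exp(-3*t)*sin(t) 1/((s+3)^2+1)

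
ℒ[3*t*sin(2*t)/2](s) 6*s/(s^2 + 4)^2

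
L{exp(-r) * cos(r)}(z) (z + 1)/((z + 1)^2 + 1)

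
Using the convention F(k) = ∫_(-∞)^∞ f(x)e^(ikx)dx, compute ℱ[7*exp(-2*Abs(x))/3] 28/(3*(k^2 + 4))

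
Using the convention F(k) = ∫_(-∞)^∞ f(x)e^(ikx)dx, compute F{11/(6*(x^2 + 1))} 11*pi*exp(-Abs(k))/6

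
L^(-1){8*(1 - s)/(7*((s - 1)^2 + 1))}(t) -8*exp(t)*cos(t)/7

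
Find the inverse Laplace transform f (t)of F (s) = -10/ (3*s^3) -5*t^2/3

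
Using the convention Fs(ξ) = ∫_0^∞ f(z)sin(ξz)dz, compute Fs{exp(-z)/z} atan(ξ)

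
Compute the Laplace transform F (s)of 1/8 1/ (8*s)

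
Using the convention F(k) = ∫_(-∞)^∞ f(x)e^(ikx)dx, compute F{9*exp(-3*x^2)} 3*sqrt(3)*sqrt(pi)*exp(-k^2/12)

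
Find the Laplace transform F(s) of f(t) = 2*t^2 4/s^3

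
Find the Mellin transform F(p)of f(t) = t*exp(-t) gamma(p + 1)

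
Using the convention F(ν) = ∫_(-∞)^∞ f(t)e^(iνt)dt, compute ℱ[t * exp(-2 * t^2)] sqrt(2) * I * sqrt(pi) * ν * exp(-ν^2/8)/8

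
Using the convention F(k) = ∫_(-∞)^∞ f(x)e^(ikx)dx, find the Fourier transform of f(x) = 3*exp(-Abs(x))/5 6/(5*(k^2 + 1))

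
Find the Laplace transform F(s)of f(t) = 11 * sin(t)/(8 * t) 11 * atan(1/s)/8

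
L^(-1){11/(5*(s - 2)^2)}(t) 11*t*exp(2*t)/5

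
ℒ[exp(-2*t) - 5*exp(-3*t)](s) 1/(s + 2) - 5/(s + 3)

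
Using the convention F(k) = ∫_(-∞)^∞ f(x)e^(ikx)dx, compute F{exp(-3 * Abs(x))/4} 3/(2 * (k^2 + 9))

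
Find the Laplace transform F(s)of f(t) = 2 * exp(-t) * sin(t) 2/((s + 1)^2 + 1)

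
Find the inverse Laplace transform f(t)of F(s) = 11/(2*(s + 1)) 11*exp(-t)/2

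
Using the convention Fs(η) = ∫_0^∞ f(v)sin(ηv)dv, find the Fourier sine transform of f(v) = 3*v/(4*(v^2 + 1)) 3*pi*exp(-η)/8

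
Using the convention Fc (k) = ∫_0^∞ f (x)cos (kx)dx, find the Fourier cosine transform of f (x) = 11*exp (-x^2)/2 11*sqrt (pi)*exp (-k^2/4)/4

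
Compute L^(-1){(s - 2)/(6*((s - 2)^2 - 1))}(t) exp(2*t)*cosh(t)/6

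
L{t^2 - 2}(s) 2/s^3 - 2/s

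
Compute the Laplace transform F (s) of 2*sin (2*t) 4/ (s^2 + 4) 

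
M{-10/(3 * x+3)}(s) -10 * pi * csc(pi * s)/3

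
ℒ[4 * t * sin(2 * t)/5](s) 16 * s/(5 * (s^2 + 4)^2)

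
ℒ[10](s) 10/s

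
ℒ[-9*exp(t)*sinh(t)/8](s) -9/(8*s*(s - 2))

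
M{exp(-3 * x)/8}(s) gamma(s)/(8 * 3^s)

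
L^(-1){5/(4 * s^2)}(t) 5 * t/4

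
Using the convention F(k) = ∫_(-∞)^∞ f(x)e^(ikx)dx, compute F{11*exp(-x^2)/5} 11*sqrt(pi)*exp(-k^2/4)/5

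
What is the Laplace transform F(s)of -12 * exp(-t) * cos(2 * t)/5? 12 * (-s - 1)/(5 * ((s+1)^2+4))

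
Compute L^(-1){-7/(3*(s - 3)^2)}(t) -7*t*exp(3*t)/3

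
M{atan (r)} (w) -pi * sec (pi * w/2)/ (2 * w)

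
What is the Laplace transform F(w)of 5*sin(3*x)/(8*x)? 5*atan(3/w)/8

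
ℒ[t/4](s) 1/(4 * s^2) 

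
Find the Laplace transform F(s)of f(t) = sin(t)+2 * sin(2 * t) 1/(s^2+1)+4/(s^2+4)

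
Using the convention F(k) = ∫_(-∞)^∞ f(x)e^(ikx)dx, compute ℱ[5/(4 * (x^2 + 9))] 5 * pi * exp(-3 * Abs(k))/12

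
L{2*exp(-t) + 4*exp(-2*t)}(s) 4/(s + 2) + 2/(s + 1)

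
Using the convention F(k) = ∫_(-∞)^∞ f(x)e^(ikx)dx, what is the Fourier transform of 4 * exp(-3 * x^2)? 4 * sqrt(3) * sqrt(pi) * exp(-k^2/12)/3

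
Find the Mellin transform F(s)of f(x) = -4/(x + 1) -4 * pi * csc(pi * s)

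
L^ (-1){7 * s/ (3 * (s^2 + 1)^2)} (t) 7 * t * sin (t)/6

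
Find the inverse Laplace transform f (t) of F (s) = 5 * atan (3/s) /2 5 * sin (3 * t) / (2 * t) 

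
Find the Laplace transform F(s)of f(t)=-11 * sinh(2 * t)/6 -11/(3 * s^2 - 12)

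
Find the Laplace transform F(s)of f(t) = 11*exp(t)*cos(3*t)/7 11*(s - 1)/(7*((s - 1)^2 + 9))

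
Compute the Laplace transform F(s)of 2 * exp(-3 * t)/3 2/(3 * (s + 3))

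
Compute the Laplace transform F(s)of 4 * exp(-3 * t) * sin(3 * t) 12/((s + 3)^2 + 9)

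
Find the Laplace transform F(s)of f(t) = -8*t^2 -16/s^3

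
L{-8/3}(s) -8/(3*s)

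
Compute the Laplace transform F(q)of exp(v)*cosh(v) (q - 1)/(q*(q - 2))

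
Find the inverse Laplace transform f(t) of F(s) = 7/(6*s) 7/6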